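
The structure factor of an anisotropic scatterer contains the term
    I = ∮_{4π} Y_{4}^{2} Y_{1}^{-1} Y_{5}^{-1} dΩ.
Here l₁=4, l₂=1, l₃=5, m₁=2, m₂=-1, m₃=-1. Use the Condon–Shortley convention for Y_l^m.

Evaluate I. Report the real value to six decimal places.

Checks pass: Σm=0; 10 even; l₃=5∈[3,5].
(2·4+1)(2·1+1)(2·5+1) = 297
Δ: 0! 8! 2! / 11! → 1/495
sum: t=0:+1/576 = 1/576
3j²(4 1 5; 0 0 0) = Δ·Π!·Σ² = 5/99  (sign -1)
sum: t=0:+1/2880 = 1/2880
3j²(4 1 5; 2 -1 -1) = Δ·Π!·Σ² = 2/165  (sign +1)
combine: 4πI² = 297·5/99·2/165 = 2/11
take √, sign -1: I = -0.12028562

-0.120286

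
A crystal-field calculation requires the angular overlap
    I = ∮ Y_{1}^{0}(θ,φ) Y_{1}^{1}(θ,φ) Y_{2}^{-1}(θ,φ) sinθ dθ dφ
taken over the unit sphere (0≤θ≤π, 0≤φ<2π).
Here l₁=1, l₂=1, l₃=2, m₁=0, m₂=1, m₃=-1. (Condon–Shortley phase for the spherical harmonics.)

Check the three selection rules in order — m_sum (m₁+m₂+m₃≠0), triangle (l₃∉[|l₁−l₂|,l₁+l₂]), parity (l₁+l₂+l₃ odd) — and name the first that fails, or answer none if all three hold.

azimuthal sum: 0 + 1 − 1 = 0  ✓
0 ≤ 2 ≤ 2 (triangle on l)  ✓
L = 1 + 1 + 2 = 4 (even)  ✓

none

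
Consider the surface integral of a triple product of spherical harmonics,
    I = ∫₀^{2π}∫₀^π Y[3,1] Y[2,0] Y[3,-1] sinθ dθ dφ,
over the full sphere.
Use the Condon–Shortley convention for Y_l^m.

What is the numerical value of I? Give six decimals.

-0.126157

m-sum 0 ✓  L=8 even ✓  1≤3≤5 ✓
Π(2lᵢ+1) = 7×5×7 = 245
triangle coeff Δ(3,2,3) = 1/3780
Σ_t [0,2]: t=0:+1/24 t=1:−1/4 t=2:+1/24 = -1/6
(3j)²=4/105 [(3 2 3; 0 0 0)], sign=+1
Σ_t [0,2]: t=0:+1/16 t=1:−1/6 t=2:+1/96 = -3/32
(3j)²=3/140 [(3 2 3; 1 0 -1)], sign=-1
⇒ 4πI² = 1/5
I = (-1)√(1/5/(4π)) = -0.12615663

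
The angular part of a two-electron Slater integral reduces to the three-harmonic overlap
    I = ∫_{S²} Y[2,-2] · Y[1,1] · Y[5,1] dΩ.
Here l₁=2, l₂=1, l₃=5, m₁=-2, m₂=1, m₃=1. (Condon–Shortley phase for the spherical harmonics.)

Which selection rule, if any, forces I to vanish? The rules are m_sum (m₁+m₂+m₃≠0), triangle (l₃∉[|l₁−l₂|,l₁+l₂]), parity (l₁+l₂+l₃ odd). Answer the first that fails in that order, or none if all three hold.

Σmᵢ = 0  ✓
l₃∈[|l₁−l₂|,l₁+l₂]=[1,3], have l₃=5  ✗
Σlᵢ = 8 ⇒ even

triangle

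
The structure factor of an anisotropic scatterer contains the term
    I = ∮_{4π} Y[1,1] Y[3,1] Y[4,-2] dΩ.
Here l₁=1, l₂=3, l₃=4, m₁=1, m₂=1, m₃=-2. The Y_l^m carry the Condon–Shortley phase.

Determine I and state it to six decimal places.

0.238414

m-sum 0 ✓  L=8 even ✓  2≤4≤4 ✓
Π(2lᵢ+1) = 3×7×9 = 189
triangle coeff Δ(1,3,4) = 1/252
Σ_t [0,0]: t=0:+1/36 = 1/36
(3j)²=4/63 [(1 3 4; 0 0 0)], sign=+1
Σ_t [0,0]: t=0:+1/96 = 1/96
(3j)²=5/84 [(1 3 4; 1 1 -2)], sign=+1
⇒ 4πI² = 5/7
I = (+1)√(5/7/(4π)) = 0.23841361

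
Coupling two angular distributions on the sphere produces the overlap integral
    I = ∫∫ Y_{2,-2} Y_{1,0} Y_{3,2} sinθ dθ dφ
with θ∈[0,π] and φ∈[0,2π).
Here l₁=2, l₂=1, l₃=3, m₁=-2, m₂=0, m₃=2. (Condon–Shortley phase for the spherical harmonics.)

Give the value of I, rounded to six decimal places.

m-sum 0 ✓  L=6 even ✓  1≤3≤3 ✓
Π(2lᵢ+1) = 5×3×7 = 105
triangle coeff Δ(2,1,3) = 1/105
Σ_t [0,0]: t=0:+1/4 = 1/4
(3j)²=3/35 [(2 1 3; 0 0 0)], sign=-1
Σ_t [0,0]: t=0:+1/24 = 1/24
(3j)²=1/21 [(2 1 3; -2 0 2)], sign=-1
⇒ 4πI² = 3/7
I = (+1)√(3/7/(4π)) = 0.18467439

0.184674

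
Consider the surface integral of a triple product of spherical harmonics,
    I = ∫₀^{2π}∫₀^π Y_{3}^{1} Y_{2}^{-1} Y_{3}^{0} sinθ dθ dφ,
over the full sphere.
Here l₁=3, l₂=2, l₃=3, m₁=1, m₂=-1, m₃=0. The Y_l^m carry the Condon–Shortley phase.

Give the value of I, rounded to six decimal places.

-0.059471

m-sum 0 ✓  L=8 even ✓  1≤3≤5 ✓
Π(2lᵢ+1) = 7×5×7 = 245
triangle coeff Δ(3,2,3) = 1/3780
Σ_t [0,2]: t=0:+1/24 t=1:−1/4 t=2:+1/24 = -1/6
(3j)²=4/105 [(3 2 3; 0 0 0)], sign=+1
Σ_t [0,1]: t=0:+1/8 t=1:−1/12 = 1/24
(3j)²=1/210 [(3 2 3; 1 -1 0)], sign=-1
⇒ 4πI² = 2/45
I = (-1)√(2/45/(4π)) = -0.05947080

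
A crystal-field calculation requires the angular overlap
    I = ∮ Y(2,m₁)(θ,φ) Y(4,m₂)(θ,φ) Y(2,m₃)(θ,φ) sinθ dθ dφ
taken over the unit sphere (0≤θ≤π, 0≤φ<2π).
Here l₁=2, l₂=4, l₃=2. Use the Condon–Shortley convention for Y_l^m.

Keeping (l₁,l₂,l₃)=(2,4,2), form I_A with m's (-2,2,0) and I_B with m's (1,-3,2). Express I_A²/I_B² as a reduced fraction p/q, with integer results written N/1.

3/7

l's match ⇒ only the (l;m) 3-j factors differ between A and B.
A: triangle coeff Δ(2,4,2) = 1/630; Σ_t [4,4]: t=4:+1/96 = 1/96; (3j)²=1/42 [(2 4 2; -2 2 0)], sign=+1
B: triangle coeff Δ(2,4,2) = 1/630; Σ_t [1,1]: t=1:−1/144 = -1/144; (3j)²=1/18 [(2 4 2; 1 -3 2)], sign=-1
I_A²/I_B² = (1/42)/(1/18) = 3/7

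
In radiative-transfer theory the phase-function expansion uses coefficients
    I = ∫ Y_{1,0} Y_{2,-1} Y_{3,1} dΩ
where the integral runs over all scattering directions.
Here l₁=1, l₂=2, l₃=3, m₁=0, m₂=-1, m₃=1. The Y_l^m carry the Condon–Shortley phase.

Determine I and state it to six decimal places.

Rules hold: Σm=0, L=6 even, 1≤3≤3.
N = 3·5·7 = 105
Δ = 0!·2!·4!/7! = 1/105
Racah Σ t=0..0: t=0:+1/4 = 1/4
⇒ 3j(1 2 3; 0 0 0)² = 3/35, sgn -1
Racah Σ t=0..0: t=0:+1/6 = 1/6
⇒ 3j(1 2 3; 0 -1 1)² = 8/105, sgn +1
4πI² = N·(3j₀)²·(3jₘ)² = 24/35
I = -1·√(0.685714/4π) = -0.23359668

-0.233597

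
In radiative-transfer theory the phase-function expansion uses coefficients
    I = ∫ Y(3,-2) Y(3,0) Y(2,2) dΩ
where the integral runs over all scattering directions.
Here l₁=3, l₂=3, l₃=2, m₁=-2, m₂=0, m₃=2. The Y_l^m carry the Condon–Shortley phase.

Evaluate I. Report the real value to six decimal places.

Rules hold: Σm=0, L=8 even, 0≤2≤6.
N = 7·7·5 = 245
Δ = 4!·2!·2!/9! = 1/3780
Racah Σ t=1..3: t=1:−1/24 t=2:+1/4 t=3:−1/24 = 1/6
⇒ 3j(3 3 2; 0 0 0)² = 4/105, sgn +1
Racah Σ t=3..3: t=3:−1/24 = -1/24
⇒ 3j(3 3 2; -2 0 2)² = 1/21, sgn -1
4πI² = N·(3j₀)²·(3jₘ)² = 4/9
I = -1·√(0.444444/4π) = -0.18806319

-0.188063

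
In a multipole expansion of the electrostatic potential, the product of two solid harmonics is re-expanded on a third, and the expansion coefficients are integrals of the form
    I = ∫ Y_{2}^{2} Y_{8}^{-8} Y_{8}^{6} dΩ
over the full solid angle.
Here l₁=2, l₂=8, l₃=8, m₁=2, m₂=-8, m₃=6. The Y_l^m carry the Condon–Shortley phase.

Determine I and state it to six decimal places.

Rules hold: Σm=0, L=18 even, 6≤8≤10.
N = 5·17·17 = 1445
Δ = 2!·2!·14!/19! = 1/348840
Racah Σ t=0..2: t=0:+1/116121600 t=1:−1/25401600 t=2:+1/116121600 = -1/45158400
⇒ 3j(2 8 8; 0 0 0)² = 24/1615, sgn -1
Racah Σ t=0..0: t=0:+1/348713164800 = 1/348713164800
⇒ 3j(2 8 8; 2 -8 6)² = 2/969, sgn +1
4πI² = N·(3j₀)²·(3jₘ)² = 16/361
I = -1·√(0.0443213/4π) = -0.05938838

-0.059388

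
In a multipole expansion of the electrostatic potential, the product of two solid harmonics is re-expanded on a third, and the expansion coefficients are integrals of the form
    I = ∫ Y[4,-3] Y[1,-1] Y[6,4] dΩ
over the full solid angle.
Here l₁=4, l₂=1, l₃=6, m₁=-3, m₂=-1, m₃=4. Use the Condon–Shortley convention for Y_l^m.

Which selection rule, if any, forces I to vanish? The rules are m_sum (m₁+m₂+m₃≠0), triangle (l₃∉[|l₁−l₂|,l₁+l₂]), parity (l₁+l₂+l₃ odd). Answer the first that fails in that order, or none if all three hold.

m₁+m₂+m₃ = -3 − 1 + 4 = 0  ✓
triangle: |4−1|=3 ≤ l₃=6 ≤ 4+1=5  ✗
parity: l₁+l₂+l₃ = 11 is odd

triangle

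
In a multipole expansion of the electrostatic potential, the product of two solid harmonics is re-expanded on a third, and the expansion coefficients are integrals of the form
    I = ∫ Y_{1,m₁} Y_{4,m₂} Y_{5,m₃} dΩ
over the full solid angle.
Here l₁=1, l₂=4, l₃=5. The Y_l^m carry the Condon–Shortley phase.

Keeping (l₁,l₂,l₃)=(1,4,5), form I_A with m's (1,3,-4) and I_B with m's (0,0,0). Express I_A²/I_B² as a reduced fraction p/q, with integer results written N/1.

l's match ⇒ only the (l;m) 3-j factors differ between A and B.
A: triangle coeff Δ(1,4,5) = 1/495; Σ_t [0,0]: t=0:+1/10080 = 1/10080; (3j)²=4/55 [(1 4 5; 1 3 -4)], sign=-1
B: triangle coeff Δ(1,4,5) = 1/495; Σ_t [0,0]: t=0:+1/576 = 1/576; (3j)²=5/99 [(1 4 5; 0 0 0)], sign=-1
I_A²/I_B² = (4/55)/(5/99) = 36/25

36/25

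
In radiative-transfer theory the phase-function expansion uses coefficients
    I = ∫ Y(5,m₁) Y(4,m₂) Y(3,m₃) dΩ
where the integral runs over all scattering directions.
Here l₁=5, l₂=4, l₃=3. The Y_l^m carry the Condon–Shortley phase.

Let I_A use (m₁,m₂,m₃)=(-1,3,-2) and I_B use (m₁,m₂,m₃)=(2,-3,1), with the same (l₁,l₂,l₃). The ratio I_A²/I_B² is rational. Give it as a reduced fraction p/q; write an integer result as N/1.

l's match ⇒ only the (l;m) 3-j factors differ between A and B.
A: triangle coeff Δ(5,4,3) = 1/180180; Σ_t [5,6]: t=5:−1/1440 t=6:+1/17280 = -11/17280; (3j)²=11/468 [(5 4 3; -1 3 -2)], sign=+1
B: triangle coeff Δ(5,4,3) = 1/180180; Σ_t [0,1]: t=0:+1/4320 t=1:−1/960 = -7/8640; (3j)²=343/12870 [(5 4 3; 2 -3 1)], sign=-1
I_A²/I_B² = (11/468)/(343/12870) = 605/686

605/686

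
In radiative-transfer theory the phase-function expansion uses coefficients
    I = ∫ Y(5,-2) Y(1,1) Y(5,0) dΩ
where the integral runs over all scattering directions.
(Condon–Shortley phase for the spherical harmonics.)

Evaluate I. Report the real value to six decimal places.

-2 + 1 + 0 = -1 ≠ 0: azimuthal integral kills it; I = 0

0.000000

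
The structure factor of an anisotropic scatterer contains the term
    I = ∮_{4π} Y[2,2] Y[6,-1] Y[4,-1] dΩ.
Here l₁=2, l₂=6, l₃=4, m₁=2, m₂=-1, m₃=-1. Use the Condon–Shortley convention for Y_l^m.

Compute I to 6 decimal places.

Rules hold: Σm=0, L=12 even, 4≤4≤8.
N = 5·13·9 = 585
Δ = 4!·0!·8!/13! = 1/6435
Racah Σ t=2..2: t=2:+1/2304 = 1/2304
⇒ 3j(2 6 4; 0 0 0)² = 5/143, sgn +1
Racah Σ t=0..0: t=0:+1/17280 = 1/17280
⇒ 3j(2 6 4; 2 -1 -1)² = 7/1287, sgn -1
4πI² = N·(3j₀)²·(3jₘ)² = 175/1573
I = -1·√(0.111252/4π) = -0.09409136

-0.094091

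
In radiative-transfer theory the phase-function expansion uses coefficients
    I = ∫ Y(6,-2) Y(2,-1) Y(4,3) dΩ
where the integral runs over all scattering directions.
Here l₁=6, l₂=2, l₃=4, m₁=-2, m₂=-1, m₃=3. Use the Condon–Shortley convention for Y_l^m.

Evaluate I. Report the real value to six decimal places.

Checks pass: Σm=0; 12 even; l₃=4∈[4,8].
(2·6+1)(2·2+1)(2·4+1) = 585
Δ: 4! 8! 0! / 13! → 1/6435
sum: t=2:+1/2304 = 1/2304
3j²(6 2 4; 0 0 0) = Δ·Π!·Σ² = 5/143  (sign +1)
sum: t=1:−1/30240 = -1/30240
3j²(6 2 4; -2 -1 3) = Δ·Π!·Σ² = 32/6435  (sign +1)
combine: 4πI² = 585·5/143·32/6435 = 160/1573
take √, sign +1: I = 0.08996855

0.089969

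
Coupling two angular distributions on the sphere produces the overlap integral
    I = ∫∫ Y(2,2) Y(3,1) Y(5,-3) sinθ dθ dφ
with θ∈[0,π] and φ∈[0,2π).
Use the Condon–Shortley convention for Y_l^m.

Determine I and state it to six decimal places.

-0.200476

m-sum 0 ✓  L=10 even ✓  1≤5≤5 ✓
Π(2lᵢ+1) = 5×7×11 = 385
triangle coeff Δ(2,3,5) = 1/2310
Σ_t [0,0]: t=0:+1/144 = 1/144
(3j)²=10/231 [(2 3 5; 0 0 0)], sign=-1
Σ_t [0,0]: t=0:+1/1152 = 1/1152
(3j)²=1/33 [(2 3 5; 2 1 -3)], sign=+1
⇒ 4πI² = 50/99
I = (-1)√(50/99/(4π)) = -0.20047604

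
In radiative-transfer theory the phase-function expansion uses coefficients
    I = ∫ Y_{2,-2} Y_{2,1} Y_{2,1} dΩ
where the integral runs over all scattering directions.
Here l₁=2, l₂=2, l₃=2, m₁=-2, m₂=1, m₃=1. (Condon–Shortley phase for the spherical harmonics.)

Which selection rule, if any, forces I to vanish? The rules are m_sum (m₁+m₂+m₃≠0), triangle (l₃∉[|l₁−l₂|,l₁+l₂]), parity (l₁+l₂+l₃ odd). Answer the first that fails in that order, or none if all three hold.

none

azimuthal sum: -2 + 1 + 1 = 0  ✓
0 ≤ 2 ≤ 4 (triangle on l)  ✓
L = 2 + 2 + 2 = 6 (even)  ✓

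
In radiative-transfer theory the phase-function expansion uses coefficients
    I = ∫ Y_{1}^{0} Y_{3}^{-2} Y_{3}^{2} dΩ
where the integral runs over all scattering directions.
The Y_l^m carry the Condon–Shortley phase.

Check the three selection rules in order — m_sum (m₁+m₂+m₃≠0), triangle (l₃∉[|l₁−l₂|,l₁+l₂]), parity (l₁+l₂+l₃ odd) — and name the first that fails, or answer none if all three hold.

parity

azimuthal sum: 0 − 2 + 2 = 0  ✓
2 ≤ 3 ≤ 4 (triangle on l)  ✓
L = 1 + 3 + 3 = 7 (odd)  ✗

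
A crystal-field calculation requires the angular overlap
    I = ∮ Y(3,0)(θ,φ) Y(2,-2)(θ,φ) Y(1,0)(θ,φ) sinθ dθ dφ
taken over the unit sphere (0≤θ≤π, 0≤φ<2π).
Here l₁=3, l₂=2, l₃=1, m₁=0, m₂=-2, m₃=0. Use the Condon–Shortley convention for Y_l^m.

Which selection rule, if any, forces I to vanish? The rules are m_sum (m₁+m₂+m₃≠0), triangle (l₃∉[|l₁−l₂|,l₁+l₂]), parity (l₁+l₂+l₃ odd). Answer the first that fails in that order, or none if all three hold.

m₁+m₂+m₃ = 0 − 2 + 0 = -2  ✗
triangle: |3−2|=1 ≤ l₃=1 ≤ 3+2=5
parity: l₁+l₂+l₃ = 6 is even

m_sum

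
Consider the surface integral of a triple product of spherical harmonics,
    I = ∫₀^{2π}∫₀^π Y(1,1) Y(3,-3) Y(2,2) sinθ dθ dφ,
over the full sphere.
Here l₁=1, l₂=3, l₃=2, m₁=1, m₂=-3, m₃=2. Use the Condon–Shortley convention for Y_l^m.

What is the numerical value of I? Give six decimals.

Rules hold: Σm=0, L=6 even, 2≤2≤4.
N = 3·7·5 = 105
Δ = 2!·0!·4!/7! = 1/105
Racah Σ t=1..1: t=1:−1/4 = -1/4
⇒ 3j(1 3 2; 0 0 0)² = 3/35, sgn -1
Racah Σ t=0..0: t=0:+1/48 = 1/48
⇒ 3j(1 3 2; 1 -3 2)² = 1/7, sgn +1
4πI² = N·(3j₀)²·(3jₘ)² = 9/7
I = -1·√(1.28571/4π) = -0.31986543

-0.319865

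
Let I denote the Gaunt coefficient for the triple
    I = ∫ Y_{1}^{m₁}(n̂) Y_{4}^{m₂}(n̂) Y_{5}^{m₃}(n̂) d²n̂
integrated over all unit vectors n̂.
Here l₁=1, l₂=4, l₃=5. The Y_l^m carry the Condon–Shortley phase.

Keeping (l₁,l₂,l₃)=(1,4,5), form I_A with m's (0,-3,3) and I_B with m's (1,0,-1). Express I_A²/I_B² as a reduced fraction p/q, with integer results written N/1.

16/15

l's match ⇒ only the (l;m) 3-j factors differ between A and B.
A: triangle coeff Δ(1,4,5) = 1/495; Σ_t [0,0]: t=0:+1/5040 = 1/5040; (3j)²=16/495 [(1 4 5; 0 -3 3)], sign=+1
B: triangle coeff Δ(1,4,5) = 1/495; Σ_t [0,0]: t=0:+1/1152 = 1/1152; (3j)²=1/33 [(1 4 5; 1 0 -1)], sign=+1
I_A²/I_B² = (16/495)/(1/33) = 16/15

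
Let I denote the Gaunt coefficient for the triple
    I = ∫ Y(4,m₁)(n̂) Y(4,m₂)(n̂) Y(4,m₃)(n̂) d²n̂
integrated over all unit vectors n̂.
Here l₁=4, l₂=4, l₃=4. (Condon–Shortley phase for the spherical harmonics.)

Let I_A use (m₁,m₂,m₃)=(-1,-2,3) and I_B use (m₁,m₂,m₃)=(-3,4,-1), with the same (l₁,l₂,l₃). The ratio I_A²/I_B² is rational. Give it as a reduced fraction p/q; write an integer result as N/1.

1/7

Shared (l₁,l₂,l₃)=(4,4,4): N and (l;000)² cancel in I_A²/I_B².
A: Δ = 4!·4!·4!/13! = 1/450450; Racah Σ t=1..2: t=1:−1/864 t=2:+1/576 = 1/1728; ⇒ 3j(4 4 4; -1 -2 3)² = 5/1287, sgn -1
B: Δ = 4!·4!·4!/13! = 1/450450; Racah Σ t=4..4: t=4:+1/3456 = 1/3456; ⇒ 3j(4 4 4; -3 4 -1)² = 35/1287, sgn -1
I_A²/I_B² = (5/1287)/(35/1287) = 1/7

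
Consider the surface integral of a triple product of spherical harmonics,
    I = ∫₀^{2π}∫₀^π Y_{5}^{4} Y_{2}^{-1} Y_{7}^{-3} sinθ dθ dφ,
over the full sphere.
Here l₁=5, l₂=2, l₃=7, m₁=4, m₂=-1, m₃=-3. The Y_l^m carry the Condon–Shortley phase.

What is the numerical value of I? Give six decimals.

-0.071671

m-sum 0 ✓  L=14 even ✓  3≤7≤7 ✓
Π(2lᵢ+1) = 11×5×15 = 825
triangle coeff Δ(5,2,7) = 1/15015
Σ_t [0,0]: t=0:+1/57600 = 1/57600
(3j)²=21/715 [(5 2 7; 0 0 0)], sign=-1
Σ_t [0,0]: t=0:+1/2177280 = 1/2177280
(3j)²=8/3003 [(5 2 7; 4 -1 -3)], sign=+1
⇒ 4πI² = 120/1859
I = (-1)√(120/1859/(4π)) = -0.07167142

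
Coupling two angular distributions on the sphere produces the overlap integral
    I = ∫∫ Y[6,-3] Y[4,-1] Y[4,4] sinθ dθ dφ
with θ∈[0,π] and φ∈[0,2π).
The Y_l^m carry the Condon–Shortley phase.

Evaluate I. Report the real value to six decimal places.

0.155830

m-sum 0 ✓  L=14 even ✓  2≤4≤10 ✓
Π(2lᵢ+1) = 13×9×9 = 1053
triangle coeff Δ(6,4,4) = 1/1261260
Σ_t [2,4]: t=2:+1/4608 t=3:−1/1296 t=4:+1/4608 = -7/20736
(3j)²=20/1287 [(6 4 4; 0 0 0)], sign=-1
Σ_t [3,3]: t=3:−1/51840 = -1/51840
(3j)²=8/429 [(6 4 4; -3 -1 4)], sign=-1
⇒ 4πI² = 480/1573
I = (+1)√(480/1573/(4π)) = 0.15583009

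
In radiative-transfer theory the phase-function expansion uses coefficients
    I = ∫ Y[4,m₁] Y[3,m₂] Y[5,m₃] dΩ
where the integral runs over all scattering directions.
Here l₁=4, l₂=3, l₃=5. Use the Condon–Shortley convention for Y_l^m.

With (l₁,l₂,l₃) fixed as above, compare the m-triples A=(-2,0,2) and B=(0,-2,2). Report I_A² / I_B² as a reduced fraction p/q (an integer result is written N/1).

Shared (l₁,l₂,l₃)=(4,3,5): N and (l;000)² cancel in I_A²/I_B².
A: Δ = 2!·6!·4!/13! = 1/180180; Racah Σ t=0..2: t=0:+1/8640 t=1:−1/480 t=2:+1/576 = -1/4320; ⇒ 3j(4 3 5; -2 0 2)² = 1/2145, sgn +1
B: Δ = 2!·6!·4!/13! = 1/180180; Racah Σ t=0..1: t=0:+1/576 t=1:−1/864 = 1/1728; ⇒ 3j(4 3 5; 0 -2 2)² = 5/1287, sgn -1
I_A²/I_B² = (1/2145)/(5/1287) = 3/25

3/25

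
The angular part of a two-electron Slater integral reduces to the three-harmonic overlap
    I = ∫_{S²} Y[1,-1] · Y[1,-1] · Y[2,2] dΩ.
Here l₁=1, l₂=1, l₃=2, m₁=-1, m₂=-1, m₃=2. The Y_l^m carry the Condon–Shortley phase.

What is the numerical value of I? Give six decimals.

Rules hold: Σm=0, L=4 even, 0≤2≤2.
N = 3·3·5 = 45
Δ = 0!·2!·2!/5! = 1/30
Racah Σ t=0..0: t=0:+1/1 = 1/1
⇒ 3j(1 1 2; 0 0 0)² = 2/15, sgn +1
Racah Σ t=0..0: t=0:+1/4 = 1/4
⇒ 3j(1 1 2; -1 -1 2)² = 1/5, sgn +1
4πI² = N·(3j₀)²·(3jₘ)² = 6/5
I = +1·√(1.2/4π) = 0.30901936

0.309019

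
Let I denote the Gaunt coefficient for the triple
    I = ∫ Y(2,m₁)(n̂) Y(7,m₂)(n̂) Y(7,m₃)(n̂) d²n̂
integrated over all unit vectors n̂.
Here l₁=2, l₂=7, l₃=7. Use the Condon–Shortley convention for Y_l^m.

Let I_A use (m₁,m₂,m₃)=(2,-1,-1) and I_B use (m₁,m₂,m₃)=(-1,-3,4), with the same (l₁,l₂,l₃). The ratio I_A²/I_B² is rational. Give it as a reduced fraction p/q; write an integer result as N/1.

16/11

Shared (l₁,l₂,l₃)=(2,7,7): N and (l;000)² cancel in I_A²/I_B².
A: Δ = 2!·2!·12!/17! = 1/185640; Racah Σ t=0..0: t=0:+1/2073600 = 1/2073600; ⇒ 3j(2 7 7; 2 -1 -1)² = 28/1105, sgn +1
B: Δ = 2!·2!·12!/17! = 1/185640; Racah Σ t=1..2: t=1:−1/4354560 t=2:+1/14515200 = -1/6220800; ⇒ 3j(2 7 7; -1 -3 4)² = 77/4420, sgn +1
I_A²/I_B² = (28/1105)/(77/4420) = 16/11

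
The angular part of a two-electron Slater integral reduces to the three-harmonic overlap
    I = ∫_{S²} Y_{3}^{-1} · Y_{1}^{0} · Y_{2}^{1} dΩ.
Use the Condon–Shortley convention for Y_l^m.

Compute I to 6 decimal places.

m-sum 0 ✓  L=6 even ✓  2≤2≤4 ✓
Π(2lᵢ+1) = 7×3×5 = 105
triangle coeff Δ(3,1,2) = 1/105
Σ_t [1,1]: t=1:−1/4 = -1/4
(3j)²=3/35 [(3 1 2; 0 0 0)], sign=-1
Σ_t [1,1]: t=1:−1/6 = -1/6
(3j)²=8/105 [(3 1 2; -1 0 1)], sign=+1
⇒ 4πI² = 24/35
I = (-1)√(24/35/(4π)) = -0.23359668

-0.233597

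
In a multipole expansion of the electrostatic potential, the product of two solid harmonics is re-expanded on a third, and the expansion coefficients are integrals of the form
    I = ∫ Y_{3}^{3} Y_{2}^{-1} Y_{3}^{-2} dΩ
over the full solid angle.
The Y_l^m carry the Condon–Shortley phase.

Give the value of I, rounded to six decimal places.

-0.210261

Rules hold: Σm=0, L=8 even, 1≤3≤5.
N = 7·5·7 = 245
Δ = 2!·4!·2!/9! = 1/3780
Racah Σ t=0..2: t=0:+1/24 t=1:−1/4 t=2:+1/24 = -1/6
⇒ 3j(3 2 3; 0 0 0)² = 4/105, sgn +1
Racah Σ t=0..0: t=0:+1/48 = 1/48
⇒ 3j(3 2 3; 3 -1 -2)² = 5/84, sgn -1
4πI² = N·(3j₀)²·(3jₘ)² = 5/9
I = -1·√(0.555556/4π) = -0.21026104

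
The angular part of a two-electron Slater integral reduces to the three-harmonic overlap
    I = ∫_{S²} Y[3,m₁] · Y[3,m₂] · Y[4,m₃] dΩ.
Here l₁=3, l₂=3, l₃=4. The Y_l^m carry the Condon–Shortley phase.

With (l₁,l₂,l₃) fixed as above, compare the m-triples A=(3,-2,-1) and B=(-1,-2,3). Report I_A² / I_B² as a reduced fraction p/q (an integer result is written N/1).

15/7

l's match ⇒ only the (l;m) 3-j factors differ between A and B.
A: triangle coeff Δ(3,3,4) = 1/34650; Σ_t [0,0]: t=0:+1/288 = 1/288; (3j)²=5/231 [(3 3 4; 3 -2 -1)], sign=-1
B: triangle coeff Δ(3,3,4) = 1/34650; Σ_t [0,1]: t=0:+1/288 t=1:−1/144 = -1/288; (3j)²=1/99 [(3 3 4; -1 -2 3)], sign=+1
I_A²/I_B² = (5/231)/(1/99) = 15/7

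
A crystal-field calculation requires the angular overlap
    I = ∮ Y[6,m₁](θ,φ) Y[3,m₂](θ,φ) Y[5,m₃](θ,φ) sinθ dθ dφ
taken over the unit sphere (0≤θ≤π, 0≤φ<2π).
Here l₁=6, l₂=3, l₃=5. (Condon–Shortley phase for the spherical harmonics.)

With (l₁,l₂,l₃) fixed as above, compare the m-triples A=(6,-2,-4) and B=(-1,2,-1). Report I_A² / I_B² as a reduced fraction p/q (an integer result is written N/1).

33/14

l's match ⇒ only the (l;m) 3-j factors differ between A and B.
A: triangle coeff Δ(6,3,5) = 1/675675; Σ_t [0,0]: t=0:+1/967680 = 1/967680; (3j)²=3/91 [(6 3 5; 6 -2 -4)], sign=-1
B: triangle coeff Δ(6,3,5) = 1/675675; Σ_t [3,4]: t=3:−1/6912 t=4:+1/17280 = -1/11520; (3j)²=2/143 [(6 3 5; -1 2 -1)], sign=-1
I_A²/I_B² = (3/91)/(2/143) = 33/14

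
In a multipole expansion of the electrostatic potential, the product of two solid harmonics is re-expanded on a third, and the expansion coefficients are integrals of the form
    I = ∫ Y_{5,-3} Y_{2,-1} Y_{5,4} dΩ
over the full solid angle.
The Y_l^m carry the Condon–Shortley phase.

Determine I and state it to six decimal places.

Rules hold: Σm=0, L=12 even, 3≤5≤7.
N = 11·5·11 = 605
Δ = 2!·8!·2!/13! = 1/38610
Racah Σ t=0..2: t=0:+1/2880 t=1:−1/576 t=2:+1/2880 = -1/960
⇒ 3j(5 2 5; 0 0 0)² = 10/429, sgn +1
Racah Σ t=0..1: t=0:+1/80640 t=1:−1/10080 = -1/11520
⇒ 3j(5 2 5; -3 -1 4)² = 49/1430, sgn +1
4πI² = N·(3j₀)²·(3jₘ)² = 245/507
I = +1·√(0.483235/4π) = 0.19609844

0.196098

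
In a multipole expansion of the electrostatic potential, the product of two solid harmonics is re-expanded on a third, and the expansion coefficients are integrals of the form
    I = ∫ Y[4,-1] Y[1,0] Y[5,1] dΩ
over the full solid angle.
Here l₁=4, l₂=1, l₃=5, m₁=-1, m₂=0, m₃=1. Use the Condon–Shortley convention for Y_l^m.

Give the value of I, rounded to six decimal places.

m-sum 0 ✓  L=10 even ✓  3≤5≤5 ✓
Π(2lᵢ+1) = 9×3×11 = 297
triangle coeff Δ(4,1,5) = 1/495
Σ_t [0,0]: t=0:+1/576 = 1/576
(3j)²=5/99 [(4 1 5; 0 0 0)], sign=-1
Σ_t [0,0]: t=0:+1/720 = 1/720
(3j)²=8/165 [(4 1 5; -1 0 1)], sign=+1
⇒ 4πI² = 8/11
I = (-1)√(8/11/(4π)) = -0.24057125

-0.240571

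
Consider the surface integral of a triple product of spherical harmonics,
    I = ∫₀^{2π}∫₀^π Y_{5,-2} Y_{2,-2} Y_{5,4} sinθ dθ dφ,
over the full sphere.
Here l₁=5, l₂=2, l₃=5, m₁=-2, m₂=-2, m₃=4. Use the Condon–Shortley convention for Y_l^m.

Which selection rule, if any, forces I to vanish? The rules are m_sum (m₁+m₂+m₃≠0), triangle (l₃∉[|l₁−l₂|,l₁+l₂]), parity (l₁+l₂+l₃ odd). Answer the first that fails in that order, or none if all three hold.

none

azimuthal sum: -2 − 2 + 4 = 0  ✓
3 ≤ 5 ≤ 7 (triangle on l)  ✓
L = 5 + 2 + 5 = 12 (even)  ✓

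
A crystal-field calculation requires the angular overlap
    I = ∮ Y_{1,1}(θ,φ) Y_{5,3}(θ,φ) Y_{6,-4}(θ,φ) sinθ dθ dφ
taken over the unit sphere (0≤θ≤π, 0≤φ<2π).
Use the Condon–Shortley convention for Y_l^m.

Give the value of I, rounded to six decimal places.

Checks pass: Σm=0; 12 even; l₃=6∈[4,6].
(2·1+1)(2·5+1)(2·6+1) = 429
Δ: 0! 2! 10! / 13! → 1/858
sum: t=0:+1/14400 = 1/14400
3j²(1 5 6; 0 0 0) = Δ·Π!·Σ² = 6/143  (sign +1)
sum: t=0:+1/161280 = 1/161280
3j²(1 5 6; 1 3 -4) = Δ·Π!·Σ² = 15/286  (sign +1)
combine: 4πI² = 429·6/143·15/286 = 135/143
take √, sign +1: I = 0.27409047

0.274090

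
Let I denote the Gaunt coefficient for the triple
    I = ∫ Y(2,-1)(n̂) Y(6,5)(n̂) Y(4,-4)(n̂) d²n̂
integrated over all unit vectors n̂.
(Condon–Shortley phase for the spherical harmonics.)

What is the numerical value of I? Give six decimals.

Rules hold: Σm=0, L=12 even, 4≤4≤8.
N = 5·13·9 = 585
Δ = 4!·0!·8!/13! = 1/6435
Racah Σ t=2..2: t=2:+1/2304 = 1/2304
⇒ 3j(2 6 4; 0 0 0)² = 5/143, sgn +1
Racah Σ t=3..3: t=3:−1/241920 = -1/241920
⇒ 3j(2 6 4; -1 5 -4)² = 1/39, sgn -1
4πI² = N·(3j₀)²·(3jₘ)² = 75/143
I = -1·√(0.524476/4π) = -0.20429497

-0.204295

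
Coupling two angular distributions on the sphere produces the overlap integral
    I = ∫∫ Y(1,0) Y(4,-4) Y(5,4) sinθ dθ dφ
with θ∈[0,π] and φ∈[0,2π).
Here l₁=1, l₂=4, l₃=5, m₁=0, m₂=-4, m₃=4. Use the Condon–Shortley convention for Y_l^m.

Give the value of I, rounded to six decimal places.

0.147319

Rules hold: Σm=0, L=10 even, 3≤5≤5.
N = 3·9·11 = 297
Δ = 0!·2!·8!/11! = 1/495
Racah Σ t=0..0: t=0:+1/576 = 1/576
⇒ 3j(1 4 5; 0 0 0)² = 5/99, sgn -1
Racah Σ t=0..0: t=0:+1/40320 = 1/40320
⇒ 3j(1 4 5; 0 -4 4)² = 1/55, sgn -1
4πI² = N·(3j₀)²·(3jₘ)² = 3/11
I = +1·√(0.272727/4π) = 0.14731920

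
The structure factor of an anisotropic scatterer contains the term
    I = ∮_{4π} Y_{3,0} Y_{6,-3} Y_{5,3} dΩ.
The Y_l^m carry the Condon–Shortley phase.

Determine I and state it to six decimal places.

m-sum 0 ✓  L=14 even ✓  3≤5≤9 ✓
Π(2lᵢ+1) = 7×13×11 = 1001
triangle coeff Δ(3,6,5) = 1/675675
Σ_t [1,3]: t=1:−1/8640 t=2:+1/2304 t=3:−1/8640 = 7/34560
(3j)²=7/429 [(3 6 5; 0 0 0)], sign=-1
Σ_t [1,3]: t=1:−1/17280 t=2:+1/20160 t=3:−1/483840 = -1/96768
(3j)²=1/1001 [(3 6 5; 0 -3 3)], sign=-1
⇒ 4πI² = 7/429
I = (+1)√(7/429/(4π)) = 0.03603425

0.036034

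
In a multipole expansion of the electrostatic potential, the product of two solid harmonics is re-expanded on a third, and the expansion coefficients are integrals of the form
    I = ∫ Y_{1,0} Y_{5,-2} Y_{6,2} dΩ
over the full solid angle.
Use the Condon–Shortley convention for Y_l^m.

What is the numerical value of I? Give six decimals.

0.231133

Checks pass: Σm=0; 12 even; l₃=6∈[4,6].
(2·1+1)(2·5+1)(2·6+1) = 429
Δ: 0! 2! 10! / 13! → 1/858
sum: t=0:+1/14400 = 1/14400
3j²(1 5 6; 0 0 0) = Δ·Π!·Σ² = 6/143  (sign +1)
sum: t=0:+1/30240 = 1/30240
3j²(1 5 6; 0 -2 2) = Δ·Π!·Σ² = 16/429  (sign +1)
combine: 4πI² = 429·6/143·16/429 = 96/143
take √, sign +1: I = 0.23113338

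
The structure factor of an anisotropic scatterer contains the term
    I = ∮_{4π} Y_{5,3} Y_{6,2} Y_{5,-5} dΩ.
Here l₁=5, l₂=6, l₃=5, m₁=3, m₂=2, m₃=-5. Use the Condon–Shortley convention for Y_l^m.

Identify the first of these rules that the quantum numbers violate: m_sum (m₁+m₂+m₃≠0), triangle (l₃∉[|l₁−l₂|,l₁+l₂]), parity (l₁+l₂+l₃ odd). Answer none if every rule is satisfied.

none

azimuthal sum: 3 + 2 − 5 = 0  ✓
1 ≤ 5 ≤ 11 (triangle on l)  ✓
L = 5 + 6 + 5 = 16 (even)  ✓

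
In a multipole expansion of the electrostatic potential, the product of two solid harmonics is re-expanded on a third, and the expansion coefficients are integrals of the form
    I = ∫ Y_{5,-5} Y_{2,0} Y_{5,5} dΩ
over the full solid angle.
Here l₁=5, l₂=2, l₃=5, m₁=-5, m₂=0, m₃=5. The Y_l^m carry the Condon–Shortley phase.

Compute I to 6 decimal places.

0.242609

Checks pass: Σm=0; 12 even; l₃=5∈[3,7].
(2·5+1)(2·2+1)(2·5+1) = 605
Δ: 2! 8! 2! / 13! → 1/38610
sum: t=0:+1/2880 t=1:−1/576 t=2:+1/2880 = -1/960
3j²(5 2 5; 0 0 0) = Δ·Π!·Σ² = 10/429  (sign +1)
sum: t=2:+1/161280 = 1/161280
3j²(5 2 5; -5 0 5) = Δ·Π!·Σ² = 15/286  (sign +1)
combine: 4πI² = 605·10/429·15/286 = 125/169
take √, sign +1: I = 0.24260890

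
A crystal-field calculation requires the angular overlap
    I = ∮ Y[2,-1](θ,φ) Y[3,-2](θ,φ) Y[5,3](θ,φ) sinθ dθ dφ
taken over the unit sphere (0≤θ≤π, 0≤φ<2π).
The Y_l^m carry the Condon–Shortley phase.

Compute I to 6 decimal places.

Rules hold: Σm=0, L=10 even, 1≤5≤5.
N = 5·7·11 = 385
Δ = 0!·4!·6!/11! = 1/2310
Racah Σ t=0..0: t=0:+1/144 = 1/144
⇒ 3j(2 3 5; 0 0 0)² = 10/231, sgn -1
Racah Σ t=0..0: t=0:+1/720 = 1/720
⇒ 3j(2 3 5; -1 -2 3)² = 8/165, sgn +1
4πI² = N·(3j₀)²·(3jₘ)² = 80/99
I = -1·√(0.808081/4π) = -0.25358436

-0.253584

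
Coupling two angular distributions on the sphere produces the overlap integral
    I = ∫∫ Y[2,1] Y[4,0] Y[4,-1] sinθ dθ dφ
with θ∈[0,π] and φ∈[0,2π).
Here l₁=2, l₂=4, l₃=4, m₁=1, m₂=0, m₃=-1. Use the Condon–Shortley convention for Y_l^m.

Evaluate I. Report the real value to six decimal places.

-0.044869

Checks pass: Σm=0; 10 even; l₃=4∈[2,6].
(2·2+1)(2·4+1)(2·4+1) = 405
Δ: 2! 2! 6! / 11! → 1/13860
sum: t=0:+1/192 t=1:−1/36 t=2:+1/192 = -5/288
3j²(2 4 4; 0 0 0) = Δ·Π!·Σ² = 20/693  (sign -1)
sum: t=0:+1/96 t=1:−1/72 = -1/288
3j²(2 4 4; 1 0 -1) = Δ·Π!·Σ² = 1/462  (sign +1)
combine: 4πI² = 405·20/693·1/462 = 150/5929
take √, sign -1: I = -0.04486937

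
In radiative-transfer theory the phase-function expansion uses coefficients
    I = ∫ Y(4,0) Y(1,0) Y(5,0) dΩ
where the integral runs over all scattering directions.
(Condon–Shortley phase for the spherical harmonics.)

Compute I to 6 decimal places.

Rules hold: Σm=0, L=10 even, 3≤5≤5.
N = 9·3·11 = 297
Δ = 0!·8!·2!/11! = 1/495
Racah Σ t=0..0: t=0:+1/576 = 1/576
⇒ 3j(4 1 5; 0 0 0)² = 5/99, sgn -1
(m-triple is (0,0,0) — same symbol as above.)
4πI² = N·(3j₀)²·(3jₘ)² = 25/33
I = +1·√(0.757576/4π) = 0.24553200

0.245532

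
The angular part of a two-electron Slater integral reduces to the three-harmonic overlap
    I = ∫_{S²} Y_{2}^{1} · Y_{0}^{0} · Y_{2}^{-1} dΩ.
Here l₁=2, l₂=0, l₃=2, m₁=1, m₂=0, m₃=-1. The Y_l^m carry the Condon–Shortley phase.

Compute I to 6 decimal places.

Rules hold: Σm=0, L=4 even, 2≤2≤2.
N = 5·1·5 = 25
Δ = 0!·4!·0!/5! = 1/5
Racah Σ t=0..0: t=0:+1/4 = 1/4
⇒ 3j(2 0 2; 0 0 0)² = 1/5, sgn +1
Racah Σ t=0..0: t=0:+1/6 = 1/6
⇒ 3j(2 0 2; 1 0 -1)² = 1/5, sgn -1
4πI² = N·(3j₀)²·(3jₘ)² = 1/1
I = -1·√(1/4π) = -0.28209479

-0.282095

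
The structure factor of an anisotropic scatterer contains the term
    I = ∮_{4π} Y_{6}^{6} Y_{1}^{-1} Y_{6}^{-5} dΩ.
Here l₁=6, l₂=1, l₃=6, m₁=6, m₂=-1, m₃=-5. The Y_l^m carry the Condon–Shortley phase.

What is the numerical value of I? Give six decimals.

0.000000

Σlᵢ=13 odd — θ-integrand is odd under cosθ→−cosθ; I=0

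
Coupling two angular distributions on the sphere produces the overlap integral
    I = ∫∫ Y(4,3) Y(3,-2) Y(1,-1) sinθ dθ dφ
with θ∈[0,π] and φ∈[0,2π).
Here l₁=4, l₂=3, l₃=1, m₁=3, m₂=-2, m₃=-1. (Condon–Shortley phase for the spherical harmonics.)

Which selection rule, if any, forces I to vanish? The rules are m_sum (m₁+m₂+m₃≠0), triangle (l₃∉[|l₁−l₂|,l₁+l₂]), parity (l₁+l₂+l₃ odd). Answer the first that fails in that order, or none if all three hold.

none

azimuthal sum: 3 − 2 − 1 = 0  ✓
1 ≤ 1 ≤ 7 (triangle on l)  ✓
L = 4 + 3 + 1 = 8 (even)  ✓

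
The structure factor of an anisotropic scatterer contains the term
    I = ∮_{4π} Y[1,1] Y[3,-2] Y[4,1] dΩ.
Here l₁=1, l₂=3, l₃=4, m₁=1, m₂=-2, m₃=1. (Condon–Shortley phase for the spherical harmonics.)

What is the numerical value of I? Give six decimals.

m-sum 0 ✓  L=8 even ✓  2≤4≤4 ✓
Π(2lᵢ+1) = 3×7×9 = 189
triangle coeff Δ(1,3,4) = 1/252
Σ_t [0,0]: t=0:+1/36 = 1/36
(3j)²=4/63 [(1 3 4; 0 0 0)], sign=+1
Σ_t [0,0]: t=0:+1/240 = 1/240
(3j)²=1/84 [(1 3 4; 1 -2 1)], sign=-1
⇒ 4πI² = 1/7
I = (-1)√(1/7/(4π)) = -0.10662181

-0.106622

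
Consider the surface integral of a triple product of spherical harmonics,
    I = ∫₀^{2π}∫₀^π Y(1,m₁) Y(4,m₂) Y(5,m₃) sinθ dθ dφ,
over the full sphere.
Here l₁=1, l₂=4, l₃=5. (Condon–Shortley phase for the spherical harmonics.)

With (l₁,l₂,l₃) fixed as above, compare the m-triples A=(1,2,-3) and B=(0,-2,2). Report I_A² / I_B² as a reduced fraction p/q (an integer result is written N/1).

4/3

Shared (l₁,l₂,l₃)=(1,4,5): N and (l;000)² cancel in I_A²/I_B².
A: Δ = 0!·2!·8!/11! = 1/495; Racah Σ t=0..0: t=0:+1/2880 = 1/2880; ⇒ 3j(1 4 5; 1 2 -3)² = 28/495, sgn +1
B: Δ = 0!·2!·8!/11! = 1/495; Racah Σ t=0..0: t=0:+1/1440 = 1/1440; ⇒ 3j(1 4 5; 0 -2 2)² = 7/165, sgn -1
I_A²/I_B² = (28/495)/(7/165) = 4/3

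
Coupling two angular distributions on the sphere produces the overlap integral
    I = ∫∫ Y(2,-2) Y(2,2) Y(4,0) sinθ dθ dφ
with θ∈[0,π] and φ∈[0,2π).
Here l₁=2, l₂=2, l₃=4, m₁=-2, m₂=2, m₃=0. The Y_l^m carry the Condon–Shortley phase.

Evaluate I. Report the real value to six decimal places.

Rules hold: Σm=0, L=8 even, 0≤4≤4.
N = 5·5·9 = 225
Δ = 0!·4!·4!/9! = 1/630
Racah Σ t=0..0: t=0:+1/16 = 1/16
⇒ 3j(2 2 4; 0 0 0)² = 2/35, sgn +1
Racah Σ t=0..0: t=0:+1/576 = 1/576
⇒ 3j(2 2 4; -2 2 0)² = 1/630, sgn +1
4πI² = N·(3j₀)²·(3jₘ)² = 1/49
I = +1·√(0.0204082/4π) = 0.04029926

0.040299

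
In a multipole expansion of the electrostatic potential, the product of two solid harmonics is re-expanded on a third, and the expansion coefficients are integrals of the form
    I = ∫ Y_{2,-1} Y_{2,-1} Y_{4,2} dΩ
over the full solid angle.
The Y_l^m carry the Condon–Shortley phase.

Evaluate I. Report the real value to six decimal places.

Rules hold: Σm=0, L=8 even, 0≤4≤4.
N = 5·5·9 = 225
Δ = 0!·4!·4!/9! = 1/630
Racah Σ t=0..0: t=0:+1/16 = 1/16
⇒ 3j(2 2 4; 0 0 0)² = 2/35, sgn +1
Racah Σ t=0..0: t=0:+1/36 = 1/36
⇒ 3j(2 2 4; -1 -1 2)² = 4/63, sgn +1
4πI² = N·(3j₀)²·(3jₘ)² = 40/49
I = +1·√(0.816327/4π) = 0.25487487

0.254875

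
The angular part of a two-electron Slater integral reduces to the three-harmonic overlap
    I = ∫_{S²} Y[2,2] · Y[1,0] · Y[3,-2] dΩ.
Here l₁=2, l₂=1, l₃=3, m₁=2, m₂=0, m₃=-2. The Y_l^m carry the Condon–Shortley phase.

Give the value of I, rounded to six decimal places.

Rules hold: Σm=0, L=6 even, 1≤3≤3.
N = 5·3·7 = 105
Δ = 0!·4!·2!/7! = 1/105
Racah Σ t=0..0: t=0:+1/4 = 1/4
⇒ 3j(2 1 3; 0 0 0)² = 3/35, sgn -1
Racah Σ t=0..0: t=0:+1/24 = 1/24
⇒ 3j(2 1 3; 2 0 -2)² = 1/21, sgn -1
4πI² = N·(3j₀)²·(3jₘ)² = 3/7
I = +1·√(0.428571/4π) = 0.18467439

0.184674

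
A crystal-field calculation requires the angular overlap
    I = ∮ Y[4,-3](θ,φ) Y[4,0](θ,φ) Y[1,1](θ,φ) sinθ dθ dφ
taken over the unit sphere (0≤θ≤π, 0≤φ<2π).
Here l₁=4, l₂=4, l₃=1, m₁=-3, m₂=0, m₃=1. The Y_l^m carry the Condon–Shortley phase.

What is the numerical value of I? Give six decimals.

0.000000

m-sum = -3 + 0 + 1 = -2 ≠ 0 ⇒ I = 0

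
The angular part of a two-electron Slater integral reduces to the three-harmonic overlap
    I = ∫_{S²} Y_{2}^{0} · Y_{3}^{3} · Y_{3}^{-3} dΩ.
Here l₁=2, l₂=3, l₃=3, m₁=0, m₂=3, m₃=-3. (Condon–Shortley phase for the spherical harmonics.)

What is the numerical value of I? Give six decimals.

0.210261

Rules hold: Σm=0, L=8 even, 1≤3≤5.
N = 5·7·7 = 245
Δ = 2!·2!·4!/9! = 1/3780
Racah Σ t=0..2: t=0:+1/24 t=1:−1/4 t=2:+1/24 = -1/6
⇒ 3j(2 3 3; 0 0 0)² = 4/105, sgn +1
Racah Σ t=2..2: t=2:+1/96 = 1/96
⇒ 3j(2 3 3; 0 3 -3)² = 5/84, sgn +1
4πI² = N·(3j₀)²·(3jₘ)² = 5/9
I = +1·√(0.555556/4π) = 0.21026104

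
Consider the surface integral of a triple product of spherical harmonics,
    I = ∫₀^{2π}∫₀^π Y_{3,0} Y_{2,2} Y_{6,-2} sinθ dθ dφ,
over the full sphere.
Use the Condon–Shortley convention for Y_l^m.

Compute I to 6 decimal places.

0.000000

l₃=6 ∉ [1,5] — triangle fails ⇒ I = 0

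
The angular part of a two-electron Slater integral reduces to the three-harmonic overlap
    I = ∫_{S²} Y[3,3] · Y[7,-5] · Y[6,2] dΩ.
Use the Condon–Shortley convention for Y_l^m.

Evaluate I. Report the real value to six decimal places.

0.180980

Rules hold: Σm=0, L=16 even, 4≤6≤10.
N = 7·15·13 = 1365
Δ = 4!·2!·10!/17! = 1/2042040
Racah Σ t=1..3: t=1:−1/207360 t=2:+1/57600 t=3:−1/207360 = 1/129600
⇒ 3j(3 7 6; 0 0 0)² = 168/12155, sgn +1
Racah Σ t=0..0: t=0:+1/3870720 = 1/3870720
⇒ 3j(3 7 6; 3 -5 2)² = 135/6188, sgn +1
4πI² = N·(3j₀)²·(3jₘ)² = 17010/41327
I = +1·√(0.411595/4π) = 0.18097988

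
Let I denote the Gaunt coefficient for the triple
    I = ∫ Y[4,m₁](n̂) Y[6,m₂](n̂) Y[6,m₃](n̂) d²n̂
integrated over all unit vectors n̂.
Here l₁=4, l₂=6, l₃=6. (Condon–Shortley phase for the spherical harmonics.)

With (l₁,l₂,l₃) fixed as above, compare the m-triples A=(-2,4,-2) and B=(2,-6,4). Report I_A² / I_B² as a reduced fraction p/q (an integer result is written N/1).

Same 4,6,6: normalisation and zero-m 3j drop out of the ratio.
A: Δ: 4! 4! 8! / 17! → 1/15315300; sum: t=2:+1/3870720 t=3:−1/181440 t=4:+1/138240 = 23/11612160; 3j²(4 6 6; -2 4 -2) = Δ·Π!·Σ² = 529/204204  (sign +1)
B: Δ: 4! 4! 8! / 17! → 1/15315300; sum: t=0:+1/3870720 = 1/3870720; 3j²(4 6 6; 2 -6 4) = Δ·Π!·Σ² = 135/6188  (sign +1)
I_A²/I_B² = (529/204204)/(135/6188) = 529/4455

529/4455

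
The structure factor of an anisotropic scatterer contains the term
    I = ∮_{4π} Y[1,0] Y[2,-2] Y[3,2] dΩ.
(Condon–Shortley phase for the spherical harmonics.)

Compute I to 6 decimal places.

0.184674

Checks pass: Σm=0; 6 even; l₃=3∈[1,3].
(2·1+1)(2·2+1)(2·3+1) = 105
Δ: 0! 2! 4! / 7! → 1/105
sum: t=0:+1/4 = 1/4
3j²(1 2 3; 0 0 0) = Δ·Π!·Σ² = 3/35  (sign -1)
sum: t=0:+1/24 = 1/24
3j²(1 2 3; 0 -2 2) = Δ·Π!·Σ² = 1/21  (sign -1)
combine: 4πI² = 105·3/35·1/21 = 3/7
take √, sign +1: I = 0.18467439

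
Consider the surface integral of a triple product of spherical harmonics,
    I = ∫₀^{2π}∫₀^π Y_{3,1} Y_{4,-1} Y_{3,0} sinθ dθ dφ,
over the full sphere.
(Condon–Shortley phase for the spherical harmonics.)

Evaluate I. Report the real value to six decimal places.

m-sum 0 ✓  L=10 even ✓  1≤3≤7 ✓
Π(2lᵢ+1) = 7×9×7 = 441
triangle coeff Δ(3,4,3) = 1/34650
Σ_t [1,3]: t=1:−1/72 t=2:+1/16 t=3:−1/72 = 5/144
(3j)²=2/77 [(3 4 3; 0 0 0)], sign=-1
Σ_t [0,2]: t=0:+1/288 t=1:−1/24 t=2:+1/48 = -5/288
(3j)²=5/462 [(3 4 3; 1 -1 0)], sign=+1
⇒ 4πI² = 15/121
I = (-1)√(15/121/(4π)) = -0.09932258

-0.099323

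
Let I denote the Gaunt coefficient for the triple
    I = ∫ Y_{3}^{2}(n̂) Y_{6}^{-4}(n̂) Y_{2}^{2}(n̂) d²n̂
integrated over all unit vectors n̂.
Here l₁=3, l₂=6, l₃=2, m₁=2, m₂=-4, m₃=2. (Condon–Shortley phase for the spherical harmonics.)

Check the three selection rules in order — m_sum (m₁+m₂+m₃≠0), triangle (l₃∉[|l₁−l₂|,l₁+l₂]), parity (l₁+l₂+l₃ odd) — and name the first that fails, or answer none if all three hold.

azimuthal sum: 2 − 4 + 2 = 0  ✓
3 ≤ 2 ≤ 9 (triangle on l)  ✗
L = 3 + 6 + 2 = 11 (odd)

triangle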